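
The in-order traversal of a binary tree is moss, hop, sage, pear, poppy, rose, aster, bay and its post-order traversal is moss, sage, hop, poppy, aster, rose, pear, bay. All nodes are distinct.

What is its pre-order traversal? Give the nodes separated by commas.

bay, pear, hop, moss, sage, rose, poppy, aster

The last element of post-order is the root; it splits in-order into left and right subtrees.
Root bay: left subtree has 7 nodes {moss, hop, sage, pear, poppy, rose, aster}, right has 0 { }.
  Root pear: left subtree has 3 nodes {moss, hop, sage}, right has 3 {poppy, rose, aster}.
    Root hop: left subtree has 1 node {moss}, right has 1 {sage}.
    Root rose: left subtree has 1 node {poppy}, right has 1 {aster}.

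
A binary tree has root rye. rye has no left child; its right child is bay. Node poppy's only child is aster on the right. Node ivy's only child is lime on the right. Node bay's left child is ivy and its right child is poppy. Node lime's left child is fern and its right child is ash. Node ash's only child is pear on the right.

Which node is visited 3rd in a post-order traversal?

ash

Post-order visits the left subtree, then the right subtree, then the node.
At rye: no left child.
At rye: go right to bay.
  At bay: go left to ivy.
    At ivy: no left child.
    At ivy: go right to lime.
      At lime: go left to fern.
        fern is a leaf — visit fern.
      At lime: go right to ash.
        At ash: no left child.
        At ash: go right to pear.
          pear is a leaf — visit pear.
        Visit ash.
      Visit lime.
    Visit ivy.
  At bay: go right to poppy.
    At poppy: no left child.
    At poppy: go right to aster.
      aster is a leaf — visit aster.
    Visit poppy.
  Visit bay.
Visit rye.
Full post-order sequence: fern, pear, ash, lime, ivy, aster, poppy, bay, rye.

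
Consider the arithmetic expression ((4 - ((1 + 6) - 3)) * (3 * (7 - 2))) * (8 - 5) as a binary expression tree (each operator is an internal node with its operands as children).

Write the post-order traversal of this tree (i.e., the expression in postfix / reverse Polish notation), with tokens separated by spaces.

Post-order on an expression tree gives postfix notation: for each operator, emit left operand, right operand, then the operator.

4 1 6 + 3 - - 3 7 2 - * * 8 5 - *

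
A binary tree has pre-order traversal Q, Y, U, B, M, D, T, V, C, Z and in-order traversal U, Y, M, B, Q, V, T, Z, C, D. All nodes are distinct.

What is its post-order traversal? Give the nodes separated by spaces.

U M B Y V Z C T D Q

The first element of pre-order is the root; it splits in-order into left and right subtrees.
Root Q: left subtree has 4 nodes {U, Y, M, B}, right has 5 {V, T, Z, C, D}.
  Root Y: left subtree has 1 node {U}, right has 2 {M, B}.
    Root B: left subtree has 1 node {M}, right has 0 { }.
  Root D: left subtree has 4 nodes {V, T, Z, C}, right has 0 { }.
    Root T: left subtree has 1 node {V}, right has 2 {Z, C}.
      Root C: left subtree has 1 node {Z}, right has 0 { }.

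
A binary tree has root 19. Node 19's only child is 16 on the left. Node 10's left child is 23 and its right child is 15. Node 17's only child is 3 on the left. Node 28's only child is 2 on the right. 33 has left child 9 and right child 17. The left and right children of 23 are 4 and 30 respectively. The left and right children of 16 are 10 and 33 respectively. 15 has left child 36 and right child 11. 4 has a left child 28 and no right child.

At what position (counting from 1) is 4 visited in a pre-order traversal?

Pre-order visits the node, then its left subtree, then its right subtree.
Visit 19.
At 19: go left to 16.
  Visit 16.
  At 16: go left to 10.
    Visit 10.
    At 10: go left to 23.
      Visit 23.
      At 23: go left to 4.
        Visit 4.
        At 4: go left to 28.
          Visit 28.
          At 28: no left child.
          At 28: go right to 2.
            2 is a leaf — visit 2.
        At 4: no right child.
      At 23: go right to 30.
        30 is a leaf — visit 30.
    At 10: go right to 15.
      Visit 15.
      At 15: go left to 36.
        36 is a leaf — visit 36.
      At 15: go right to 11.
        11 is a leaf — visit 11.
  At 16: go right to 33.
    Visit 33.
    At 33: go left to 9.
      9 is a leaf — visit 9.
    At 33: go right to 17.
      Visit 17.
      At 17: go left to 3.
        3 is a leaf — visit 3.
      At 17: no right child.
At 19: no right child.
Full pre-order sequence: 19, 16, 10, 23, 4, 28, 2, 30, 15, 36, 11, 33, 9, 17, 3.

5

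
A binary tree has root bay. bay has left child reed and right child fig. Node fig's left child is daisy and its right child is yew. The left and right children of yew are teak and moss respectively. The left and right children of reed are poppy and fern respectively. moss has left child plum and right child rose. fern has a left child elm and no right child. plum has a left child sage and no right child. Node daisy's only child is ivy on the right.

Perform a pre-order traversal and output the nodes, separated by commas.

bay, reed, poppy, fern, elm, fig, daisy, ivy, yew, teak, moss, plum, sage, rose

Pre-order visits the node, then its left subtree, then its right subtree.
Visit bay.
At bay: go left to reed.
  Visit reed.
  At reed: go left to poppy.
    poppy is a leaf — visit poppy.
  At reed: go right to fern.
    Visit fern.
    At fern: go left to elm.
      elm is a leaf — visit elm.
    At fern: no right child.
At bay: go right to fig.
  Visit fig.
  At fig: go left to daisy.
    Visit daisy.
    At daisy: no left child.
    At daisy: go right to ivy.
      ivy is a leaf — visit ivy.
  At fig: go right to yew.
    Visit yew.
    At yew: go left to teak.
      teak is a leaf — visit teak.
    At yew: go right to moss.
      Visit moss.
      At moss: go left to plum.
        Visit plum.
        At plum: go left to sage.
          sage is a leaf — visit sage.
        At plum: no right child.
      At moss: go right to rose.
        rose is a leaf — visit rose.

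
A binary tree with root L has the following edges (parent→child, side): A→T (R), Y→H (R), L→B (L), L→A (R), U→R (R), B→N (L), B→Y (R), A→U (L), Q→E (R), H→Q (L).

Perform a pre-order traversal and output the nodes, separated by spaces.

Pre-order visits the node, then its left subtree, then its right subtree.
Visit L.
At L: go left to B.
  Visit B.
  At B: go left to N.
    N is a leaf — visit N.
  At B: go right to Y.
    Visit Y.
    At Y: no left child.
    At Y: go right to H.
      Visit H.
      At H: go left to Q.
        Visit Q.
        At Q: no left child.
        At Q: go right to E.
          E is a leaf — visit E.
      At H: no right child.
At L: go right to A.
  Visit A.
  At A: go left to U.
    Visit U.
    At U: no left child.
    At U: go right to R.
      R is a leaf — visit R.
  At A: go right to T.
    T is a leaf — visit T.

L B N Y H Q E A U R T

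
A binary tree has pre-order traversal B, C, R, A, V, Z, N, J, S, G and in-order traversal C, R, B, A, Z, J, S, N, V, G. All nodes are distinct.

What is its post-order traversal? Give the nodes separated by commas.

R, C, S, J, N, Z, G, V, A, B

The first element of pre-order is the root; it splits in-order into left and right subtrees.
Root B: left subtree has 2 nodes {C, R}, right has 7 {A, Z, J, S, N, V, G}.
  Root C: left subtree has 0 nodes { }, right has 1 {R}.
  Root A: left subtree has 0 nodes { }, right has 6 {Z, J, S, N, V, G}.
    Root V: left subtree has 4 nodes {Z, J, S, N}, right has 1 {G}.
      Root Z: left subtree has 0 nodes { }, right has 3 {J, S, N}.
        Root N: left subtree has 2 nodes {J, S}, right has 0 { }.
          Root J: left subtree has 0 nodes { }, right has 1 {S}.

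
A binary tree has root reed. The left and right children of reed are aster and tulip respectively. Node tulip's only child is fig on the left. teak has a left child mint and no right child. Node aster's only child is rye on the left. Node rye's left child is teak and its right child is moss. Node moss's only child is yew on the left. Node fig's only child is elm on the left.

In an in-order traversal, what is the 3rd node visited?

In-order visits the left subtree, then the node, then the right subtree.
At reed: go left to aster.
  At aster: go left to rye.
    At rye: go left to teak.
      At teak: go left to mint.
        mint is a leaf — visit mint.
      Visit teak.
      At teak: no right child.
    Visit rye.
    At rye: go right to moss.
      At moss: go left to yew.
        yew is a leaf — visit yew.
      Visit moss.
      At moss: no right child.
  Visit aster.
  At aster: no right child.
Visit reed.
At reed: go right to tulip.
  At tulip: go left to fig.
    At fig: go left to elm.
      elm is a leaf — visit elm.
    Visit fig.
    At fig: no right child.
  Visit tulip.
  At tulip: no right child.
Full in-order sequence: mint, teak, rye, yew, moss, aster, reed, elm, fig, tulip.

rye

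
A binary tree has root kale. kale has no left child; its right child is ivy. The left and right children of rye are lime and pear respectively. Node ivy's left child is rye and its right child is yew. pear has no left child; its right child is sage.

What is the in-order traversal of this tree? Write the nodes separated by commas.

kale, lime, rye, pear, sage, ivy, yew

In-order visits the left subtree, then the node, then the right subtree.
At kale: no left child.
Visit kale.
At kale: go right to ivy.
  At ivy: go left to rye.
    At rye: go left to lime.
      lime is a leaf — visit lime.
    Visit rye.
    At rye: go right to pear.
      At pear: no left child.
      Visit pear.
      At pear: go right to sage.
        sage is a leaf — visit sage.
  Visit ivy.
  At ivy: go right to yew.
    yew is a leaf — visit yew.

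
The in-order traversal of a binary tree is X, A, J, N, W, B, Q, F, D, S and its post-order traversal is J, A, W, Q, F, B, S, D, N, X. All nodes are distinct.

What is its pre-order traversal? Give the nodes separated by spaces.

The last element of post-order is the root; it splits in-order into left and right subtrees.
Root X: left subtree has 0 nodes { }, right has 9 {A, J, N, W, B, Q, F, D, S}.
  Root N: left subtree has 2 nodes {A, J}, right has 6 {W, B, Q, F, D, S}.
    Root A: left subtree has 0 nodes { }, right has 1 {J}.
    Root D: left subtree has 4 nodes {W, B, Q, F}, right has 1 {S}.
      Root B: left subtree has 1 node {W}, right has 2 {Q, F}.
        Root F: left subtree has 1 node {Q}, right has 0 { }.

X N A J D B W F Q S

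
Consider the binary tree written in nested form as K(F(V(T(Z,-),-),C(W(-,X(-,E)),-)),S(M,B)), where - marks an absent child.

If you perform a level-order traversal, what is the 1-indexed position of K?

Level-order visits nodes level by level from the root, left to right within each level.
Level 0: K
Level 1: F, S
Level 2: V, C, M, B
Level 3: T, W
Level 4: Z, X
Level 5: E
Full level-order sequence: K, F, S, V, C, M, B, T, W, Z, X, E.

1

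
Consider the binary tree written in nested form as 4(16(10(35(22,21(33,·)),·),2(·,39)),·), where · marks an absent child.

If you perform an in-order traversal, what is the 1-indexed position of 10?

In-order visits the left subtree, then the node, then the right subtree.
At 4: go left to 16.
  At 16: go left to 10.
    At 10: go left to 35.
      At 35: go left to 22.
        22 is a leaf — visit 22.
      Visit 35.
      At 35: go right to 21.
        At 21: go left to 33.
          33 is a leaf — visit 33.
        Visit 21.
        At 21: no right child.
    Visit 10.
    At 10: no right child.
  Visit 16.
  At 16: go right to 2.
    At 2: no left child.
    Visit 2.
    At 2: go right to 39.
      39 is a leaf — visit 39.
Visit 4.
At 4: no right child.
Full in-order sequence: 22, 35, 33, 21, 10, 16, 2, 39, 4.

5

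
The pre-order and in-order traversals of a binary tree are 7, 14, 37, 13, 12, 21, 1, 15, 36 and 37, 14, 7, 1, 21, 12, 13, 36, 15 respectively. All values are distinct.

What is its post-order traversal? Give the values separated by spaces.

The first element of pre-order is the root; it splits in-order into left and right subtrees.
Root 7: left subtree has 2 nodes {37, 14}, right has 6 {1, 21, 12, 13, 36, 15}.
  Root 14: left subtree has 1 node {37}, right has 0 { }.
  Root 13: left subtree has 3 nodes {1, 21, 12}, right has 2 {36, 15}.
    Root 12: left subtree has 2 nodes {1, 21}, right has 0 { }.
      Root 21: left subtree has 1 node {1}, right has 0 { }.
    Root 15: left subtree has 1 node {36}, right has 0 { }.

37 14 1 21 12 36 15 13 7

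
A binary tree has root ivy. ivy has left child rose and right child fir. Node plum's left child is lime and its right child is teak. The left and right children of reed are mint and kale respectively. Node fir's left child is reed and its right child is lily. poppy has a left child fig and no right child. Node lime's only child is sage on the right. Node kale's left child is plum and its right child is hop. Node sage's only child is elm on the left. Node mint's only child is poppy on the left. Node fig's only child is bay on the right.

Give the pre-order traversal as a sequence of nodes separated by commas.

ivy, rose, fir, reed, mint, poppy, fig, bay, kale, plum, lime, sage, elm, teak, hop, lily

Pre-order visits the node, then its left subtree, then its right subtree.
Visit ivy.
At ivy: go left to rose.
  rose is a leaf — visit rose.
At ivy: go right to fir.
  Visit fir.
  At fir: go left to reed.
    Visit reed.
    At reed: go left to mint.
      Visit mint.
      At mint: go left to poppy.
        Visit poppy.
        At poppy: go left to fig.
          Visit fig.
          At fig: no left child.
          At fig: go right to bay.
            bay is a leaf — visit bay.
        At poppy: no right child.
      At mint: no right child.
    At reed: go right to kale.
      Visit kale.
      At kale: go left to plum.
        Visit plum.
        At plum: go left to lime.
          Visit lime.
          At lime: no left child.
          At lime: go right to sage.
            Visit sage.
            At sage: go left to elm.
              elm is a leaf — visit elm.
            At sage: no right child.
        At plum: go right to teak.
          teak is a leaf — visit teak.
      At kale: go right to hop.
        hop is a leaf — visit hop.
  At fir: go right to lily.
    lily is a leaf — visit lily.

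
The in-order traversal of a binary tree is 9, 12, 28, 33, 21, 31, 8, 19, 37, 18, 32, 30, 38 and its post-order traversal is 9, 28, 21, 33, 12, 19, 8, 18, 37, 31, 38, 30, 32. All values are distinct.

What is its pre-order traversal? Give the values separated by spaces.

The last element of post-order is the root; it splits in-order into left and right subtrees.
Root 32: left subtree has 10 nodes {9, 12, 28, 33, 21, 31, 8, 19, 37, 18}, right has 2 {30, 38}.
  Root 31: left subtree has 5 nodes {9, 12, 28, 33, 21}, right has 4 {8, 19, 37, 18}.
    Root 12: left subtree has 1 node {9}, right has 3 {28, 33, 21}.
      Root 33: left subtree has 1 node {28}, right has 1 {21}.
    Root 37: left subtree has 2 nodes {8, 19}, right has 1 {18}.
      Root 8: left subtree has 0 nodes { }, right has 1 {19}.
  Root 30: left subtree has 0 nodes { }, right has 1 {38}.

32 31 12 9 33 28 21 37 8 19 18 30 38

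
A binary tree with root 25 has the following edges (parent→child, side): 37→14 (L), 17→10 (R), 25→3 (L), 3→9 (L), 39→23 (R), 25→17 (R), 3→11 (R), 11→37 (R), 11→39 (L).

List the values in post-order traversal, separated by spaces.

Post-order visits the left subtree, then the right subtree, then the node.
At 25: go left to 3.
  At 3: go left to 9.
    9 is a leaf — visit 9.
  At 3: go right to 11.
    At 11: go left to 39.
      At 39: no left child.
      At 39: go right to 23.
        23 is a leaf — visit 23.
      Visit 39.
    At 11: go right to 37.
      At 37: go left to 14.
        14 is a leaf — visit 14.
      At 37: no right child.
      Visit 37.
    Visit 11.
  Visit 3.
At 25: go right to 17.
  At 17: no left child.
  At 17: go right to 10.
    10 is a leaf — visit 10.
  Visit 17.
Visit 25.

9 23 39 14 37 11 3 10 17 25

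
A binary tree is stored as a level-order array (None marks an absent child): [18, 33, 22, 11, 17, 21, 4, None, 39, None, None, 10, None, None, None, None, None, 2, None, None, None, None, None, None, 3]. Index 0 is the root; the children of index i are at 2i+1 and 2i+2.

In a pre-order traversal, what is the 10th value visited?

Pre-order visits the node, then its left subtree, then its right subtree.
Visit 18.
At 18: go left to 33.
  Visit 33.
  At 33: go left to 11.
    Visit 11.
    At 11: no left child.
    At 11: go right to 39.
      Visit 39.
      At 39: go left to 2.
        2 is a leaf — visit 2.
      At 39: no right child.
  At 33: go right to 17.
    17 is a leaf — visit 17.
At 18: go right to 22.
  Visit 22.
  At 22: go left to 21.
    Visit 21.
    At 21: go left to 10.
      Visit 10.
      At 10: no left child.
      At 10: go right to 3.
        3 is a leaf — visit 3.
    At 21: no right child.
  At 22: go right to 4.
    4 is a leaf — visit 4.
Full pre-order sequence: 18, 33, 11, 39, 2, 17, 22, 21, 10, 3, 4.

3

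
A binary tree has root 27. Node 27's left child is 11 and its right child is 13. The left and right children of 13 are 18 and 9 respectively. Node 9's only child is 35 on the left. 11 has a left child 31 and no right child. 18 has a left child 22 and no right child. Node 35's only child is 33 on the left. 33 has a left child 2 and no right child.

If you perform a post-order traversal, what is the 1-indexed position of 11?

2

Post-order visits the left subtree, then the right subtree, then the node.
At 27: go left to 11.
  At 11: go left to 31.
    31 is a leaf — visit 31.
  At 11: no right child.
  Visit 11.
At 27: go right to 13.
  At 13: go left to 18.
    At 18: go left to 22.
      22 is a leaf — visit 22.
    At 18: no right child.
    Visit 18.
  At 13: go right to 9.
    At 9: go left to 35.
      At 35: go left to 33.
        At 33: go left to 2.
          2 is a leaf — visit 2.
        At 33: no right child.
        Visit 33.
      At 35: no right child.
      Visit 35.
    At 9: no right child.
    Visit 9.
  Visit 13.
Visit 27.
Full post-order sequence: 31, 11, 22, 18, 2, 33, 35, 9, 13, 27.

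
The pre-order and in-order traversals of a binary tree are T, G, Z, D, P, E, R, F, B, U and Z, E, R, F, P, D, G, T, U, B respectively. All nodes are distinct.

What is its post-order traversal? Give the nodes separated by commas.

F, R, E, P, D, Z, G, U, B, T

The first element of pre-order is the root; it splits in-order into left and right subtrees.
Root T: left subtree has 7 nodes {Z, E, R, F, P, D, G}, right has 2 {U, B}.
  Root G: left subtree has 6 nodes {Z, E, R, F, P, D}, right has 0 { }.
    Root Z: left subtree has 0 nodes { }, right has 5 {E, R, F, P, D}.
      Root D: left subtree has 4 nodes {E, R, F, P}, right has 0 { }.
        Root P: left subtree has 3 nodes {E, R, F}, right has 0 { }.
          Root E: left subtree has 0 nodes { }, right has 2 {R, F}.
            Root R: left subtree has 0 nodes { }, right has 1 {F}.
  Root B: left subtree has 1 node {U}, right has 0 { }.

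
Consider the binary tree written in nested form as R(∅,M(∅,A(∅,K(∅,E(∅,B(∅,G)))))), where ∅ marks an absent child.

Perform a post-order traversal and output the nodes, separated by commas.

G, B, E, K, A, M, R

Post-order visits the left subtree, then the right subtree, then the node.
At R: no left child.
At R: go right to M.
  At M: no left child.
  At M: go right to A.
    At A: no left child.
    At A: go right to K.
      At K: no left child.
      At K: go right to E.
        At E: no left child.
        At E: go right to B.
          At B: no left child.
          At B: go right to G.
            G is a leaf — visit G.
          Visit B.
        Visit E.
      Visit K.
    Visit A.
  Visit M.
Visit R.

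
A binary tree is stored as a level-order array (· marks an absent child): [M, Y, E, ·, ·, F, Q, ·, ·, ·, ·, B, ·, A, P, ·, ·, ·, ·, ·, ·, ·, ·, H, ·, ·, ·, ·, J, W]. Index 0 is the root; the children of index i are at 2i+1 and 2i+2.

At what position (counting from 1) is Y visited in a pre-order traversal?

Pre-order visits the node, then its left subtree, then its right subtree.
Visit M.
At M: go left to Y.
  Y is a leaf — visit Y.
At M: go right to E.
  Visit E.
  At E: go left to F.
    Visit F.
    At F: go left to B.
      Visit B.
      At B: go left to H.
        H is a leaf — visit H.
      At B: no right child.
    At F: no right child.
  At E: go right to Q.
    Visit Q.
    At Q: go left to A.
      Visit A.
      At A: no left child.
      At A: go right to J.
        J is a leaf — visit J.
    At Q: go right to P.
      Visit P.
      At P: go left to W.
        W is a leaf — visit W.
      At P: no right child.
Full pre-order sequence: M, Y, E, F, B, H, Q, A, J, P, W.

2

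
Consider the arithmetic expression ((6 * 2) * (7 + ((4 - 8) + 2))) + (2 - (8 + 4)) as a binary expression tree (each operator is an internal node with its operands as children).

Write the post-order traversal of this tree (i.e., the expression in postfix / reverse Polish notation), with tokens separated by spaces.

Post-order on an expression tree gives postfix notation: for each operator, emit left operand, right operand, then the operator.

6 2 * 7 4 8 - 2 + + * 2 8 4 + - +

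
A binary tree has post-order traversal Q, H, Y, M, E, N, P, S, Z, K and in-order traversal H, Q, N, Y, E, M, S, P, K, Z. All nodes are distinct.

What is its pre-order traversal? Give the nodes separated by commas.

K, S, N, H, Q, E, Y, M, P, Z

The last element of post-order is the root; it splits in-order into left and right subtrees.
Root K: left subtree has 8 nodes {H, Q, N, Y, E, M, S, P}, right has 1 {Z}.
  Root S: left subtree has 6 nodes {H, Q, N, Y, E, M}, right has 1 {P}.
    Root N: left subtree has 2 nodes {H, Q}, right has 3 {Y, E, M}.
      Root H: left subtree has 0 nodes { }, right has 1 {Q}.
      Root E: left subtree has 1 node {Y}, right has 1 {M}.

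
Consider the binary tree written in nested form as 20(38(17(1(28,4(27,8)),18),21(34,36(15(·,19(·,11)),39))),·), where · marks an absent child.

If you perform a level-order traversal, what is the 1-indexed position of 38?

2

Level-order visits nodes level by level from the root, left to right within each level.
Level 0: 20
Level 1: 38
Level 2: 17, 21
Level 3: 1, 18, 34, 36
Level 4: 28, 4, 15, 39
Level 5: 27, 8, 19
Level 6: 11
Full level-order sequence: 20, 38, 17, 21, 1, 18, 34, 36, 28, 4, 15, 39, 27, 8, 19, 11.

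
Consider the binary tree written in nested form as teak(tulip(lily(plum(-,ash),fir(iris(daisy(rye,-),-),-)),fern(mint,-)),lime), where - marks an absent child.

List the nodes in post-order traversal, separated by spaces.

ash plum rye daisy iris fir lily mint fern tulip lime teak

Post-order visits the left subtree, then the right subtree, then the node.
At teak: go left to tulip.
  At tulip: go left to lily.
    At lily: go left to plum.
      At plum: no left child.
      At plum: go right to ash.
        ash is a leaf — visit ash.
      Visit plum.
    At lily: go right to fir.
      At fir: go left to iris.
        At iris: go left to daisy.
          At daisy: go left to rye.
            rye is a leaf — visit rye.
          At daisy: no right child.
          Visit daisy.
        At iris: no right child.
        Visit iris.
      At fir: no right child.
      Visit fir.
    Visit lily.
  At tulip: go right to fern.
    At fern: go left to mint.
      mint is a leaf — visit mint.
    At fern: no right child.
    Visit fern.
  Visit tulip.
At teak: go right to lime.
  lime is a leaf — visit lime.
Visit teak.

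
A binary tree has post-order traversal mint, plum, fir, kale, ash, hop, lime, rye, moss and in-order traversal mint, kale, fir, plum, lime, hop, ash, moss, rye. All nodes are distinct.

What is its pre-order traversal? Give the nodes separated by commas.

moss, lime, kale, mint, fir, plum, hop, ash, rye

The last element of post-order is the root; it splits in-order into left and right subtrees.
Root moss: left subtree has 7 nodes {mint, kale, fir, plum, lime, hop, ash}, right has 1 {rye}.
  Root lime: left subtree has 4 nodes {mint, kale, fir, plum}, right has 2 {hop, ash}.
    Root kale: left subtree has 1 node {mint}, right has 2 {fir, plum}.
      Root fir: left subtree has 0 nodes { }, right has 1 {plum}.
    Root hop: left subtree has 0 nodes { }, right has 1 {ash}.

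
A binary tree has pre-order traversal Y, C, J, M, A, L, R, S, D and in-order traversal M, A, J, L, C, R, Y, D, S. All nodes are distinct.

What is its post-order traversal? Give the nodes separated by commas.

The first element of pre-order is the root; it splits in-order into left and right subtrees.
Root Y: left subtree has 6 nodes {M, A, J, L, C, R}, right has 2 {D, S}.
  Root C: left subtree has 4 nodes {M, A, J, L}, right has 1 {R}.
    Root J: left subtree has 2 nodes {M, A}, right has 1 {L}.
      Root M: left subtree has 0 nodes { }, right has 1 {A}.
  Root S: left subtree has 1 node {D}, right has 0 { }.

A, M, L, J, R, C, D, S, Y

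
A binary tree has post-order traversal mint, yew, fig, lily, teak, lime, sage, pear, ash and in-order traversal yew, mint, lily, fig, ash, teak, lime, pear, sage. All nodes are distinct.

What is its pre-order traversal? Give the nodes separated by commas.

The last element of post-order is the root; it splits in-order into left and right subtrees.
Root ash: left subtree has 4 nodes {yew, mint, lily, fig}, right has 4 {teak, lime, pear, sage}.
  Root lily: left subtree has 2 nodes {yew, mint}, right has 1 {fig}.
    Root yew: left subtree has 0 nodes { }, right has 1 {mint}.
  Root pear: left subtree has 2 nodes {teak, lime}, right has 1 {sage}.
    Root lime: left subtree has 1 node {teak}, right has 0 { }.

ash, lily, yew, mint, fig, pear, lime, teak, sage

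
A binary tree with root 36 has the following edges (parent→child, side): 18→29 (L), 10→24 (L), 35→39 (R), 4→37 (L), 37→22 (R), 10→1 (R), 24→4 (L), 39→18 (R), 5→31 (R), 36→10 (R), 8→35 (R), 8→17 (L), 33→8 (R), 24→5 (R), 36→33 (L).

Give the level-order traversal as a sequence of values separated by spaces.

Level-order visits nodes level by level from the root, left to right within each level.
Level 0: 36
Level 1: 33, 10
Level 2: 8, 24, 1
Level 3: 17, 35, 4, 5
Level 4: 39, 37, 31
Level 5: 18, 22
Level 6: 29

36 33 10 8 24 1 17 35 4 5 39 37 31 18 22 29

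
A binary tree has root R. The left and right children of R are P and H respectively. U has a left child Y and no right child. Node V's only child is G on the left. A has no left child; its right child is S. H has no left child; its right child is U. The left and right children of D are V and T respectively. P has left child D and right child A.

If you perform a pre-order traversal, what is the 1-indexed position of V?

4

Pre-order visits the node, then its left subtree, then its right subtree.
Visit R.
At R: go left to P.
  Visit P.
  At P: go left to D.
    Visit D.
    At D: go left to V.
      Visit V.
      At V: go left to G.
        G is a leaf — visit G.
      At V: no right child.
    At D: go right to T.
      T is a leaf — visit T.
  At P: go right to A.
    Visit A.
    At A: no left child.
    At A: go right to S.
      S is a leaf — visit S.
At R: go right to H.
  Visit H.
  At H: no left child.
  At H: go right to U.
    Visit U.
    At U: go left to Y.
      Y is a leaf — visit Y.
    At U: no right child.
Full pre-order sequence: R, P, D, V, G, T, A, S, H, U, Y.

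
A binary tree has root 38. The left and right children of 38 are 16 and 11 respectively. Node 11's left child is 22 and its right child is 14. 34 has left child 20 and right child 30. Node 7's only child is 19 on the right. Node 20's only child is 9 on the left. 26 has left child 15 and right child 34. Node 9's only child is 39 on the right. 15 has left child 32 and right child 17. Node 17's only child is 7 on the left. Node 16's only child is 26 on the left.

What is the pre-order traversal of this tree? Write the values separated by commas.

Pre-order visits the node, then its left subtree, then its right subtree.
Visit 38.
At 38: go left to 16.
  Visit 16.
  At 16: go left to 26.
    Visit 26.
    At 26: go left to 15.
      Visit 15.
      At 15: go left to 32.
        32 is a leaf — visit 32.
      At 15: go right to 17.
        Visit 17.
        At 17: go left to 7.
          Visit 7.
          At 7: no left child.
          At 7: go right to 19.
            19 is a leaf — visit 19.
        At 17: no right child.
    At 26: go right to 34.
      Visit 34.
      At 34: go left to 20.
        Visit 20.
        At 20: go left to 9.
          Visit 9.
          At 9: no left child.
          At 9: go right to 39.
            39 is a leaf — visit 39.
        At 20: no right child.
      At 34: go right to 30.
        30 is a leaf — visit 30.
  At 16: no right child.
At 38: go right to 11.
  Visit 11.
  At 11: go left to 22.
    22 is a leaf — visit 22.
  At 11: go right to 14.
    14 is a leaf — visit 14.

38, 16, 26, 15, 32, 17, 7, 19, 34, 20, 9, 39, 30, 11, 22, 14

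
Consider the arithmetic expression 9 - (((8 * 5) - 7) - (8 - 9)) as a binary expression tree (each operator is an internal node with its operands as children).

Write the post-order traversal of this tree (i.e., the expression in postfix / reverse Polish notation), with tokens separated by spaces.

Post-order on an expression tree gives postfix notation: for each operator, emit left operand, right operand, then the operator.

9 8 5 * 7 - 8 9 - - -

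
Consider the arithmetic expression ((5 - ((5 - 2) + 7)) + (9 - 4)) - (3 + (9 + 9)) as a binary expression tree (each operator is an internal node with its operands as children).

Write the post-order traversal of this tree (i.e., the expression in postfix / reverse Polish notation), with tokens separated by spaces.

5 5 2 - 7 + - 9 4 - + 3 9 9 + + -

Post-order on an expression tree gives postfix notation: for each operator, emit left operand, right operand, then the operator.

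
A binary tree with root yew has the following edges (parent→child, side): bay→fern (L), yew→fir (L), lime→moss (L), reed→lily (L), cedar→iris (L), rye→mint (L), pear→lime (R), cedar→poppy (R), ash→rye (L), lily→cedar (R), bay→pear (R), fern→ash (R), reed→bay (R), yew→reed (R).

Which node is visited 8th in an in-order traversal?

In-order visits the left subtree, then the node, then the right subtree.
At yew: go left to fir.
  fir is a leaf — visit fir.
Visit yew.
At yew: go right to reed.
  At reed: go left to lily.
    At lily: no left child.
    Visit lily.
    At lily: go right to cedar.
      At cedar: go left to iris.
        iris is a leaf — visit iris.
      Visit cedar.
      At cedar: go right to poppy.
        poppy is a leaf — visit poppy.
  Visit reed.
  At reed: go right to bay.
    At bay: go left to fern.
      At fern: no left child.
      Visit fern.
      At fern: go right to ash.
        At ash: go left to rye.
          At rye: go left to mint.
            mint is a leaf — visit mint.
          Visit rye.
          At rye: no right child.
        Visit ash.
        At ash: no right child.
    Visit bay.
    At bay: go right to pear.
      At pear: no left child.
      Visit pear.
      At pear: go right to lime.
        At lime: go left to moss.
          moss is a leaf — visit moss.
        Visit lime.
        At lime: no right child.
Full in-order sequence: fir, yew, lily, iris, cedar, poppy, reed, fern, mint, rye, ash, bay, pear, moss, lime.

fern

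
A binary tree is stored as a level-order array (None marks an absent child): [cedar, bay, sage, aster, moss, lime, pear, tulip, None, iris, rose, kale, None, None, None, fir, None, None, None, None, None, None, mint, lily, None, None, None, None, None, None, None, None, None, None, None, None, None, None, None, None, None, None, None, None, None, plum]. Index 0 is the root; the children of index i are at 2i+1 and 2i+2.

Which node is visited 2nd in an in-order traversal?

In-order visits the left subtree, then the node, then the right subtree.
At cedar: go left to bay.
  At bay: go left to aster.
    At aster: go left to tulip.
      At tulip: go left to fir.
        fir is a leaf — visit fir.
      Visit tulip.
      At tulip: no right child.
    Visit aster.
    At aster: no right child.
  Visit bay.
  At bay: go right to moss.
    At moss: go left to iris.
      iris is a leaf — visit iris.
    Visit moss.
    At moss: go right to rose.
      At rose: no left child.
      Visit rose.
      At rose: go right to mint.
        At mint: go left to plum.
          plum is a leaf — visit plum.
        Visit mint.
        At mint: no right child.
Visit cedar.
At cedar: go right to sage.
  At sage: go left to lime.
    At lime: go left to kale.
      At kale: go left to lily.
        lily is a leaf — visit lily.
      Visit kale.
      At kale: no right child.
    Visit lime.
    At lime: no right child.
  Visit sage.
  At sage: go right to pear.
    pear is a leaf — visit pear.
Full in-order sequence: fir, tulip, aster, bay, iris, moss, rose, plum, mint, cedar, lily, kale, lime, sage, pear.

tulip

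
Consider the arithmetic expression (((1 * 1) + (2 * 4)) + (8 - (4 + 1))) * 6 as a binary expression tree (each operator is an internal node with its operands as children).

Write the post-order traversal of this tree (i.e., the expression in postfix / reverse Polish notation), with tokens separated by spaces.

Post-order on an expression tree gives postfix notation: for each operator, emit left operand, right operand, then the operator.

1 1 * 2 4 * + 8 4 1 + - + 6 *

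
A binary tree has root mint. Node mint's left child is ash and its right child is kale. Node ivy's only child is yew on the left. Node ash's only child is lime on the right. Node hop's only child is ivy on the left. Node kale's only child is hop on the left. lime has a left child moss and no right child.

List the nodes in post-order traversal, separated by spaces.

Post-order visits the left subtree, then the right subtree, then the node.
At mint: go left to ash.
  At ash: no left child.
  At ash: go right to lime.
    At lime: go left to moss.
      moss is a leaf — visit moss.
    At lime: no right child.
    Visit lime.
  Visit ash.
At mint: go right to kale.
  At kale: go left to hop.
    At hop: go left to ivy.
      At ivy: go left to yew.
        yew is a leaf — visit yew.
      At ivy: no right child.
      Visit ivy.
    At hop: no right child.
    Visit hop.
  At kale: no right child.
  Visit kale.
Visit mint.

moss lime ash yew ivy hop kale mint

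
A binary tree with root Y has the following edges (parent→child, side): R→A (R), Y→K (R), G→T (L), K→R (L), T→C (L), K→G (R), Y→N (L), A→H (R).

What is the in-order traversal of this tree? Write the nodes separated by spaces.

In-order visits the left subtree, then the node, then the right subtree.
At Y: go left to N.
  N is a leaf — visit N.
Visit Y.
At Y: go right to K.
  At K: go left to R.
    At R: no left child.
    Visit R.
    At R: go right to A.
      At A: no left child.
      Visit A.
      At A: go right to H.
        H is a leaf — visit H.
  Visit K.
  At K: go right to G.
    At G: go left to T.
      At T: go left to C.
        C is a leaf — visit C.
      Visit T.
      At T: no right child.
    Visit G.
    At G: no right child.

N Y R A H K C T G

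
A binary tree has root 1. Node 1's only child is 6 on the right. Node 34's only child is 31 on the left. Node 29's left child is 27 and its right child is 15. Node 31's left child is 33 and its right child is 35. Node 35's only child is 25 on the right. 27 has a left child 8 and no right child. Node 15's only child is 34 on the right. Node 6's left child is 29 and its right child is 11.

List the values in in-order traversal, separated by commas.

1, 8, 27, 29, 15, 33, 31, 35, 25, 34, 6, 11

In-order visits the left subtree, then the node, then the right subtree.
At 1: no left child.
Visit 1.
At 1: go right to 6.
  At 6: go left to 29.
    At 29: go left to 27.
      At 27: go left to 8.
        8 is a leaf — visit 8.
      Visit 27.
      At 27: no right child.
    Visit 29.
    At 29: go right to 15.
      At 15: no left child.
      Visit 15.
      At 15: go right to 34.
        At 34: go left to 31.
          At 31: go left to 33.
            33 is a leaf — visit 33.
          Visit 31.
          At 31: go right to 35.
            At 35: no left child.
            Visit 35.
            At 35: go right to 25.
              25 is a leaf — visit 25.
        Visit 34.
        At 34: no right child.
  Visit 6.
  At 6: go right to 11.
    11 is a leaf — visit 11.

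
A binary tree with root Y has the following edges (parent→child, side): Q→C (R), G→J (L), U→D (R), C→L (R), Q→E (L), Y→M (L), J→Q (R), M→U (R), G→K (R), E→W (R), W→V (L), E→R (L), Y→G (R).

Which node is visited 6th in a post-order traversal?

W

Post-order visits the left subtree, then the right subtree, then the node.
At Y: go left to M.
  At M: no left child.
  At M: go right to U.
    At U: no left child.
    At U: go right to D.
      D is a leaf — visit D.
    Visit U.
  Visit M.
At Y: go right to G.
  At G: go left to J.
    At J: no left child.
    At J: go right to Q.
      At Q: go left to E.
        At E: go left to R.
          R is a leaf — visit R.
        At E: go right to W.
          At W: go left to V.
            V is a leaf — visit V.
          At W: no right child.
          Visit W.
        Visit E.
      At Q: go right to C.
        At C: no left child.
        At C: go right to L.
          L is a leaf — visit L.
        Visit C.
      Visit Q.
    Visit J.
  At G: go right to K.
    K is a leaf — visit K.
  Visit G.
Visit Y.
Full post-order sequence: D, U, M, R, V, W, E, L, C, Q, J, K, G, Y.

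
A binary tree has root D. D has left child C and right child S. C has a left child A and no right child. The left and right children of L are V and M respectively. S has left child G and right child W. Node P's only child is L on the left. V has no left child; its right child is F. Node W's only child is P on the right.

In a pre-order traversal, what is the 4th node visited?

Pre-order visits the node, then its left subtree, then its right subtree.
Visit D.
At D: go left to C.
  Visit C.
  At C: go left to A.
    A is a leaf — visit A.
  At C: no right child.
At D: go right to S.
  Visit S.
  At S: go left to G.
    G is a leaf — visit G.
  At S: go right to W.
    Visit W.
    At W: no left child.
    At W: go right to P.
      Visit P.
      At P: go left to L.
        Visit L.
        At L: go left to V.
          Visit V.
          At V: no left child.
          At V: go right to F.
            F is a leaf — visit F.
        At L: go right to M.
          M is a leaf — visit M.
      At P: no right child.
Full pre-order sequence: D, C, A, S, G, W, P, L, V, F, M.

S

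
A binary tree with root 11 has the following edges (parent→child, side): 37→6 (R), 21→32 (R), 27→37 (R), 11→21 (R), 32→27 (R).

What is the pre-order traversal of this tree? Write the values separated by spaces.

11 21 32 27 37 6

Pre-order visits the node, then its left subtree, then its right subtree.
Visit 11.
At 11: no left child.
At 11: go right to 21.
  Visit 21.
  At 21: no left child.
  At 21: go right to 32.
    Visit 32.
    At 32: no left child.
    At 32: go right to 27.
      Visit 27.
      At 27: no left child.
      At 27: go right to 37.
        Visit 37.
        At 37: no left child.
        At 37: go right to 6.
          6 is a leaf — visit 6.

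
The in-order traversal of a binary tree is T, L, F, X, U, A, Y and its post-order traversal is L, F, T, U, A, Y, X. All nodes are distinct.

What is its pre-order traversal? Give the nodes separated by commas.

X, T, F, L, Y, A, U

The last element of post-order is the root; it splits in-order into left and right subtrees.
Root X: left subtree has 3 nodes {T, L, F}, right has 3 {U, A, Y}.
  Root T: left subtree has 0 nodes { }, right has 2 {L, F}.
    Root F: left subtree has 1 node {L}, right has 0 { }.
  Root Y: left subtree has 2 nodes {U, A}, right has 0 { }.
    Root A: left subtree has 1 node {U}, right has 0 { }.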